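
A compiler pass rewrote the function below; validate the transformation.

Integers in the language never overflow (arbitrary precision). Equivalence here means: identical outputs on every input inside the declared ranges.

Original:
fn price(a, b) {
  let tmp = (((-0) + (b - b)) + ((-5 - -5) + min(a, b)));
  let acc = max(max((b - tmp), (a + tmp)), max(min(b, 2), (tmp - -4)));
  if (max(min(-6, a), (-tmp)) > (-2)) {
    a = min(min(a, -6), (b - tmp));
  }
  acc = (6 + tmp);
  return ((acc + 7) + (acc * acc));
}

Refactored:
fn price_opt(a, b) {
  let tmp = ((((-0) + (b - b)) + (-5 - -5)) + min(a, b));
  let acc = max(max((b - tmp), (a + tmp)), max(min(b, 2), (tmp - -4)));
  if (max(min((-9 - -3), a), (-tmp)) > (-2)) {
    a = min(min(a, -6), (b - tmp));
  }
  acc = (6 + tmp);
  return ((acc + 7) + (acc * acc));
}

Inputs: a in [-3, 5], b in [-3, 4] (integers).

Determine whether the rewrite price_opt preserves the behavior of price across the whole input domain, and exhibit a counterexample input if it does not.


Behavior is preserved: although constant usage differs; and arithmetic usage differs, the outputs never diverge.
Tracing a=2, b=-1: price: tmp = -1; acc = 3; (max(min(-6, a), (-tmp)) > (-2)) -> true; a = -6; acc = 5; return 37 | price_opt: tmp = -1; acc = 3; (max(min((-9 - -3), a), (-tmp)) > (-2)) -> true; a = -6; acc = 5; return 37 — matching result 37.
Across all 72 domain points the two functions coincide.
verdict: equivalent


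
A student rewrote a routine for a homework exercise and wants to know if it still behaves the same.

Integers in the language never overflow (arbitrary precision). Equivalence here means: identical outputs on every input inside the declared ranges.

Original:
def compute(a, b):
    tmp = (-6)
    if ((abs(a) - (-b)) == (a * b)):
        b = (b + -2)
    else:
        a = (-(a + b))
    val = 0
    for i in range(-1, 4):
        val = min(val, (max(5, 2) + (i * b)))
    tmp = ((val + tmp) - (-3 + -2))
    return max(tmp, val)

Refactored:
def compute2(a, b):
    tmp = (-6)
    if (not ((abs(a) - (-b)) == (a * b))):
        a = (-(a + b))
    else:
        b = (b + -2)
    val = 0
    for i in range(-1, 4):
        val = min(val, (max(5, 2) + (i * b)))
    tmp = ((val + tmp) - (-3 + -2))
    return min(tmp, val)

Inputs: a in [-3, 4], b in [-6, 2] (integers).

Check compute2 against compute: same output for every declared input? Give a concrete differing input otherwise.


These are not equivalent — on a=-3, b=-6 the outputs split (-13 vs -14).
compute: tmp becomes -6; next ((abs(a) - (-b)) == (a * b)) evaluates to false; next a becomes 9; next val becomes 0; next at i=-1:; next val becomes 0; next at i=0:; next val becomes 0; next at i=1:; next val becomes -1; next at i=2:; next val becomes -7; next at i=3:; next val becomes -13; next tmp becomes -14; next final value -13
compute2: tmp becomes -6; next (not ((abs(a) - (-b)) == (a * b))) evaluates to true; next a becomes 9; next val becomes 0; next at i=-1:; next val becomes 0; next at i=0:; next val becomes 0; next at i=1:; next val becomes -1; next at i=2:; next val becomes -7; next at i=3:; next val becomes -13; next tmp becomes -14; next final value -14
verdict: not equivalent; witness: a=-3, b=-6


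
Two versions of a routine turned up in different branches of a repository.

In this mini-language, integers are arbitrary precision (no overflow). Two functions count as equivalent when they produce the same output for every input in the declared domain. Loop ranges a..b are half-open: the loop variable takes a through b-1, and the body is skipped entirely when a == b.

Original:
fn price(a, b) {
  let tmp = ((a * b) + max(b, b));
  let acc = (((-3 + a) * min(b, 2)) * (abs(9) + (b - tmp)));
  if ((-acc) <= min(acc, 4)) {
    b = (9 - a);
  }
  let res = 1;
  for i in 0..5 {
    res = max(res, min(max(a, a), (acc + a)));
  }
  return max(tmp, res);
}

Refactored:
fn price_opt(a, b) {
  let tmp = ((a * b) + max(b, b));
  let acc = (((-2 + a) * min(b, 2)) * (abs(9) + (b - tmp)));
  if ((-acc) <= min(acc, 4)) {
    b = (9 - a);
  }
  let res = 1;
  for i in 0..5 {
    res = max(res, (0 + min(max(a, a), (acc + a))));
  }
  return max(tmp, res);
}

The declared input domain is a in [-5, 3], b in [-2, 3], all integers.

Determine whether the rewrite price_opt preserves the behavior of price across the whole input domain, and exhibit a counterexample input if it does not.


Consider the input a=3, b=-2.
price: tmp := -8 | acc := 0 | ((-acc) <= min(acc, 4)): true | b := 6 | res := 1 | iter i=0: | res := 3 | iter i=1: | res := 3 | iter i=2: | res := 3 | iter i=3: | res := 3 | iter i=4: | res := 3 | result 3
price_opt: tmp := -8 | acc := -30 | ((-acc) <= min(acc, 4)): false | res := 1 | iter i=0: | res := 1 | iter i=1: | res := 1 | iter i=2: | res := 1 | iter i=3: | res := 1 | iter i=4: | res := 1 | result 1
3 and 1 differ, so these are not the same function on this domain.
verdict: not equivalent; witness: a=3, b=-2


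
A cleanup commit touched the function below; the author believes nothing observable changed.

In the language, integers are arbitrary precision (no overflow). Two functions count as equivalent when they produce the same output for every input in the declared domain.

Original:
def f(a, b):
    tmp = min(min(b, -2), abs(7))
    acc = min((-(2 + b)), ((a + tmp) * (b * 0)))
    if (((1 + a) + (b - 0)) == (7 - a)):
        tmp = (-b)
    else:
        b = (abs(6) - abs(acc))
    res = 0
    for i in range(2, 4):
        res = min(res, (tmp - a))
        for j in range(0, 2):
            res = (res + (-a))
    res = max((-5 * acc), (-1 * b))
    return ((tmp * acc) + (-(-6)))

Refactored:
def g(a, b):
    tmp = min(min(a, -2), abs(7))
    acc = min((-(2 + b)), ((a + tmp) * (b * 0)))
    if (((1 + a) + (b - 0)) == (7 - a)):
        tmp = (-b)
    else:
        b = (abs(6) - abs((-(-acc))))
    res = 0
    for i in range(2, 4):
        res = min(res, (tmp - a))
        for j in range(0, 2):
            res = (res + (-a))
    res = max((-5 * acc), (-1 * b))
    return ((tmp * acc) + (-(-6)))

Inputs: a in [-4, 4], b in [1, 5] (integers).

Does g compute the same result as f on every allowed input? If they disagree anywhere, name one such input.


Evaluate both at a=-4, b=1.
f: tmp := -2 | acc := -3 | (((1 + a) + (b - 0)) == (7 - a)): false | b := 3 | res := 0 | iter i=2: | res := 0 | iter j=0: | res := 4 | iter j=1: | res := 8 | iter i=3: | res := 2 | iter j=0: | res := 6 | iter j=1: | res := 10 | res := 15 | result 12
g: tmp := -4 | acc := -3 | (((1 + a) + (b - 0)) == (7 - a)): false | b := 3 | res := 0 | iter i=2: | res := 0 | iter j=0: | res := 4 | iter j=1: | res := 8 | iter i=3: | res := 0 | iter j=0: | res := 4 | iter j=1: | res := 8 | res := 15 | result 18
12 against 18: the behavior changed.
verdict: not equivalent; witness: a=-4, b=1


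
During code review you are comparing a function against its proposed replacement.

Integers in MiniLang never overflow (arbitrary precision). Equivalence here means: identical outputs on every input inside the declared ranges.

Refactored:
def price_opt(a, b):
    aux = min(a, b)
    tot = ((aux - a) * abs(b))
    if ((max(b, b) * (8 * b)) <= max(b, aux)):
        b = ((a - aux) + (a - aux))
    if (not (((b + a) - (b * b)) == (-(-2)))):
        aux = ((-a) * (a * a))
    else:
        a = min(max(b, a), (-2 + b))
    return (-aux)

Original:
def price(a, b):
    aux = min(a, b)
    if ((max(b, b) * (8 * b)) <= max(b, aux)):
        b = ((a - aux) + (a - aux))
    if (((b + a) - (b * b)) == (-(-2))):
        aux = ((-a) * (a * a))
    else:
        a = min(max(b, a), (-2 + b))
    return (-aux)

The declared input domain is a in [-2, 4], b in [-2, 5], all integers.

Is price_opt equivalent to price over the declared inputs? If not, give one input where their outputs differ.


Not equivalent: a=-2, b=-2 separates them (2 vs -8).
price: aux=-2, then ((max(b, b) * (8 * b)) <= max(b, aux)) is false, then (((b + a) - (b * b)) == (-(-2))) is false, then a=-4, then returns 2
price_opt: aux=-2, then tot=0, then ((max(b, b) * (8 * b)) <= max(b, aux)) is false, then (not (((b + a) - (b * b)) == (-(-2)))) is true, then aux=8, then returns -8
verdict: not equivalent; witness: a=-2, b=-2


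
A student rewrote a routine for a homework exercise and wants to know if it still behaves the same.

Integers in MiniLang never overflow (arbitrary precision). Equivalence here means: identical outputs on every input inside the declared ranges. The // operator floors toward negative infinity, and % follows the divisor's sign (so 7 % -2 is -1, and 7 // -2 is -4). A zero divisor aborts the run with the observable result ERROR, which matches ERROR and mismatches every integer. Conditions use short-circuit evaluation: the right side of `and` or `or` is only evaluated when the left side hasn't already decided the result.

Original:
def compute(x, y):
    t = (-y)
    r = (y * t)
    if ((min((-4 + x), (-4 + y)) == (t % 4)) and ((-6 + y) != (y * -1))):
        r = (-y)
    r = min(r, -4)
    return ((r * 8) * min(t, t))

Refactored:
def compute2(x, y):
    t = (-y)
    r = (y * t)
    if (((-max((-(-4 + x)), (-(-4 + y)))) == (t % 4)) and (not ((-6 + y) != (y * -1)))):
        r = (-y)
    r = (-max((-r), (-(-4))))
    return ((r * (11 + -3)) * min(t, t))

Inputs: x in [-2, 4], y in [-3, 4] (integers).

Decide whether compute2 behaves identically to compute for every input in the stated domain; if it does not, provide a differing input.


On input x=4, y=4, compute returns 128 while compute2 returns 512.
verdict: not equivalent; witness: x=4, y=4


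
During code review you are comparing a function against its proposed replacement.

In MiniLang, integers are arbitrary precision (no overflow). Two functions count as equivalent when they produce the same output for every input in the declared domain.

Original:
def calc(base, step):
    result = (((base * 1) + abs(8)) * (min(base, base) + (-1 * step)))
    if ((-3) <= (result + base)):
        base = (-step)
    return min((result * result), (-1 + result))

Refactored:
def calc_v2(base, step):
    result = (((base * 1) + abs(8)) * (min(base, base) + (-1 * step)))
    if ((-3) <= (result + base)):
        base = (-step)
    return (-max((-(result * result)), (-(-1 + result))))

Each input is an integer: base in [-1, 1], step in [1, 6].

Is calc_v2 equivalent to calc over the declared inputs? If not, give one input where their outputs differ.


Reading the diff, among the changes: min/max/abs usage differs.
Tracing base=0, step=2: calc: result becomes -16; next ((-3) <= (result + base)) evaluates to false; next final value -17 | calc_v2: result becomes -16; next ((-3) <= (result + base)) evaluates to false; next final value -17 — matching result -17.
Across all 18 domain points the two functions coincide.
verdict: equivalent


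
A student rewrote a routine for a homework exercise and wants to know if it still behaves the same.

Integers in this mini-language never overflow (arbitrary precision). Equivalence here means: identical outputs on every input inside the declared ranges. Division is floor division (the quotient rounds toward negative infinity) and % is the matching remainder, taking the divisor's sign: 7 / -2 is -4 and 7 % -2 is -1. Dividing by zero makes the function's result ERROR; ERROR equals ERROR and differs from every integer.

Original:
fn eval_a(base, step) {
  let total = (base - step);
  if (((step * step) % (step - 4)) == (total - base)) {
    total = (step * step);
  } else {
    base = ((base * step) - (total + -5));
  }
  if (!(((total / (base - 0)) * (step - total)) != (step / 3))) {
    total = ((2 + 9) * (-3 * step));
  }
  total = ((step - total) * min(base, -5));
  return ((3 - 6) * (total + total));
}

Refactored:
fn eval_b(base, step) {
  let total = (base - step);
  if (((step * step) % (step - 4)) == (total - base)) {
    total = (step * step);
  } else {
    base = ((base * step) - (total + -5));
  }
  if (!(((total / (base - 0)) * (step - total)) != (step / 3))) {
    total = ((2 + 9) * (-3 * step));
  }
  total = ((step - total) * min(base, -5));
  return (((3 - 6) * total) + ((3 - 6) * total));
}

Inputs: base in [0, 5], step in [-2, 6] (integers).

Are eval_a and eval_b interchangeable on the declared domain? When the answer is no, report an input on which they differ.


This is a faithful refactor — constant usage differs, and arithmetic usage differs, but the computed results match everywhere.
One worked example (base=5, step=6) — eval_a: total = -1; (((step * step) % (step - 4)) == (total - base)) -> false; base = 36; (!(((total / (base - 0)) * (step - total)) != (step / 3))) -> false; total = -35; return 210; eval_b: total = -1; (((step * step) % (step - 4)) == (total - base)) -> false; base = 36; (!(((total / (base - 0)) * (step - total)) != (step / 3))) -> false; total = -35; return 210; agreement on 210.
Every one of the 54 inputs gives matching results.
verdict: equivalent


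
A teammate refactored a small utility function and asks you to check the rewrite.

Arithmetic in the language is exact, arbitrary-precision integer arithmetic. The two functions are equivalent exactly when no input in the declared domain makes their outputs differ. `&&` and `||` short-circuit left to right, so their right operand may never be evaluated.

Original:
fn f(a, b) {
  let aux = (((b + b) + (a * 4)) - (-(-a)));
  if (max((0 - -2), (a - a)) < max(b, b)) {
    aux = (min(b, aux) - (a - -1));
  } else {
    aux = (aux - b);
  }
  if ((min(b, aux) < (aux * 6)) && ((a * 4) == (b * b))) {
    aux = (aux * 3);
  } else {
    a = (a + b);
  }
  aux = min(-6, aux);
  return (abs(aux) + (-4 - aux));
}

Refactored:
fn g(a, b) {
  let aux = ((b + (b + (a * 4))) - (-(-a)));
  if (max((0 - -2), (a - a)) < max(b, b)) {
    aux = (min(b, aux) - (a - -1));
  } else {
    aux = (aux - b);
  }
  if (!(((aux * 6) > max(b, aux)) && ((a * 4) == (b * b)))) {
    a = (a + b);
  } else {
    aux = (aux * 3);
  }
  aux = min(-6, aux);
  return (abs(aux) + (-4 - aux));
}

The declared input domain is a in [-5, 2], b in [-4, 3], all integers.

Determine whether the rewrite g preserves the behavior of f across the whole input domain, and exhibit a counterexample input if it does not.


Although `min(b, aux)` became `max(b, aux)`, no input in the stated domain can expose it; all 64 inputs agree.
verdict: equivalent


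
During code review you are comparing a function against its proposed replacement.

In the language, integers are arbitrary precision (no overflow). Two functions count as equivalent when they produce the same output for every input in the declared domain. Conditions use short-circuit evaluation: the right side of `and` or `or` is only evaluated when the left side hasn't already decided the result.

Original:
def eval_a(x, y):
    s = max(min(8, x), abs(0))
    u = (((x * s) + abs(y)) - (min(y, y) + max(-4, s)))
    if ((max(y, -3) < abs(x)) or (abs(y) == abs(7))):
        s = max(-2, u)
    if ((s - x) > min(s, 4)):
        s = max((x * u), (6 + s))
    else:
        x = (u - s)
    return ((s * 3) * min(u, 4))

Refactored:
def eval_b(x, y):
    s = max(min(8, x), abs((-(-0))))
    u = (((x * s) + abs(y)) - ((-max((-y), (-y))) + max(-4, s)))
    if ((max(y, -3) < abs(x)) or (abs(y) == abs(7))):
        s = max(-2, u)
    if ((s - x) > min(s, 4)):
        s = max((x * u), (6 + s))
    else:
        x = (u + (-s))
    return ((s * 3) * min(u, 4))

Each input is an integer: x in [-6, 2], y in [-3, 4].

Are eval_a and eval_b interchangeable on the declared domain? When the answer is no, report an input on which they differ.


The two are interchangeable: arithmetic usage differs, and min/max/abs usage differs, and every declared input agrees.
Spot check at x=-2, y=4 — eval_a: s = 0; u = 0; ((max(y, -3) < abs(x)) or (abs(y) == abs(7))) -> false; ((s - x) > min(s, 4)) -> true; s = 6; return 0. eval_b: s = 0; u = 0; ((max(y, -3) < abs(x)) or (abs(y) == abs(7))) -> false; ((s - x) > min(s, 4)) -> true; s = 6; return 0. Both give 0.
Checked all 72 inputs in the declared domain: the outputs agree on every one.
verdict: equivalent


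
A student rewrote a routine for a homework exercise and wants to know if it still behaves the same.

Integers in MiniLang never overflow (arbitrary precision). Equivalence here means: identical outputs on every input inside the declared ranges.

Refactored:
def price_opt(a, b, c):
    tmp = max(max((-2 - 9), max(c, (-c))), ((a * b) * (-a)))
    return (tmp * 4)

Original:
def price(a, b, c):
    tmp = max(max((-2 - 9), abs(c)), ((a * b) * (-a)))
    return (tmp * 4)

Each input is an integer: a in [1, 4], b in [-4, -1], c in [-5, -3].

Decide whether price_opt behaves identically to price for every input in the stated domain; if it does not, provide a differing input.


Reading the diff, among the changes: min/max/abs usage differs.
One worked example (a=4, b=-3, c=-4) — price: tmp = 48; return 192; price_opt: tmp = 48; return 192; agreement on 192.
An exhaustive pass over the 48 declared inputs shows identical outputs.
verdict: equivalent


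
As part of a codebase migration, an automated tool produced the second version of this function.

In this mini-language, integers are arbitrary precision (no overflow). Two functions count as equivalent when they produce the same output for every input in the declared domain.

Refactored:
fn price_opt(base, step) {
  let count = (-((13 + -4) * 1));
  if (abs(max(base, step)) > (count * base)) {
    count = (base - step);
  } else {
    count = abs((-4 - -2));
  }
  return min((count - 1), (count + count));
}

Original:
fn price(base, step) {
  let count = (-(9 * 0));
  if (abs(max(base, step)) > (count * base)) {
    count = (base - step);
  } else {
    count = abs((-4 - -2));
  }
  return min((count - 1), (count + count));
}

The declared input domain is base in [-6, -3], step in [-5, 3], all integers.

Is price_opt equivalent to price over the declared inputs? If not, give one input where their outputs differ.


base=-6, step=-5 yields -2 from price but 1 from price_opt.
verdict: not equivalent; witness: base=-6, step=-5


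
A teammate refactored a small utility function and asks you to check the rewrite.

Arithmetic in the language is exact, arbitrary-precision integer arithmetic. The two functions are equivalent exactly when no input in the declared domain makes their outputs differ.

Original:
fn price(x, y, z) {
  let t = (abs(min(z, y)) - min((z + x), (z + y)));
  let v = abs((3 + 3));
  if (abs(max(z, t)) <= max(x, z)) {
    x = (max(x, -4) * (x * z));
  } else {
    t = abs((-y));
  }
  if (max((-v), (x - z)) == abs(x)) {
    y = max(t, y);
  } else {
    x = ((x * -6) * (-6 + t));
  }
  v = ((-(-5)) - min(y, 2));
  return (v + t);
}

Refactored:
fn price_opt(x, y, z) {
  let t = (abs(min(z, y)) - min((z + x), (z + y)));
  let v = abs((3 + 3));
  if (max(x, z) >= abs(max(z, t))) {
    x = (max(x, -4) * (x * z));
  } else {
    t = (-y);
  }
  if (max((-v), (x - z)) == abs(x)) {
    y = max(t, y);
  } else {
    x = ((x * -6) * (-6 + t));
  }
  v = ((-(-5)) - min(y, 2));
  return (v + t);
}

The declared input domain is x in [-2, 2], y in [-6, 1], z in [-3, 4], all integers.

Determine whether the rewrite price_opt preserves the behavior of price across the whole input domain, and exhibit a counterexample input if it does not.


Run the pair on x=-2, y=1, z=-3.
price: t := 8 | v := 6 | (abs(max(z, t)) <= max(x, z)): false | t := 1 | (max((-v), (x - z)) == abs(x)): false | x := -60 | v := 4 | result 5
price_opt: t := 8 | v := 6 | (max(x, z) >= abs(max(z, t))): false | t := -1 | (max((-v), (x - z)) == abs(x)): false | x := -84 | v := 4 | result 3
5 vs 3 — the two versions disagree here.
verdict: not equivalent; witness: x=-2, y=1, z=-3


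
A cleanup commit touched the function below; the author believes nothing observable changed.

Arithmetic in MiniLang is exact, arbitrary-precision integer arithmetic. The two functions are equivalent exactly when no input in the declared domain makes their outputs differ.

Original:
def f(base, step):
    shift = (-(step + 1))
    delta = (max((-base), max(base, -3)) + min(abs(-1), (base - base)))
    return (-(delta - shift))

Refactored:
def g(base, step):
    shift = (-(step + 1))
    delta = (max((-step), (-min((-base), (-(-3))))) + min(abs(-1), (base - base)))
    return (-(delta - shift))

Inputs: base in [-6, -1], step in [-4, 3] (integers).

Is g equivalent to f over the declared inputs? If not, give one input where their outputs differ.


Input base=-6, step=-4: -3 from f versus -1 from g.
verdict: not equivalent; witness: base=-6, step=-4


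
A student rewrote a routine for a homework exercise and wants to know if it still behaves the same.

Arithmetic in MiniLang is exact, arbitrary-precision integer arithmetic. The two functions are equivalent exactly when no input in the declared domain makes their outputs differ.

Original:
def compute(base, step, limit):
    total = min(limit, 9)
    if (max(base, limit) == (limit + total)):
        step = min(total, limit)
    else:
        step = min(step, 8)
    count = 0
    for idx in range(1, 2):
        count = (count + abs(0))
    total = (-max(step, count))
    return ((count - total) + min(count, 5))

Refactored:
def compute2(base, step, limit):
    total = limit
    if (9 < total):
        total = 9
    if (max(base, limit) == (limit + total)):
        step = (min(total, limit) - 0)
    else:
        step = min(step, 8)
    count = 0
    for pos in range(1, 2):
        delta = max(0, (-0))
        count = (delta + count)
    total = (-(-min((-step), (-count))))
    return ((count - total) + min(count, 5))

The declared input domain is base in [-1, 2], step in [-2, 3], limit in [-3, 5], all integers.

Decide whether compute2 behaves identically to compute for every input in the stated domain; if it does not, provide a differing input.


This is a faithful refactor — constant usage differs; and min/max/abs usage differs; and statement counts differ; and local variable names differ; and branching structure differs; and comparison usage differs; and arithmetic usage differs, but the computed results match everywhere.
One worked example (base=0, step=-1, limit=-3) — compute: total=-3, then (max(base, limit) == (limit + total)) is false, then step=-1, then count=0, then (idx=1), then count=0, then total=0, then returns 0; compute2: total=-3, then (9 < total) is false, then (max(base, limit) == (limit + total)) is false, then step=-1, then count=0, then (pos=1), then delta=0, then count=0, then total=0, then returns 0; agreement on 0.
Every one of the 216 inputs gives matching results.
verdict: equivalent


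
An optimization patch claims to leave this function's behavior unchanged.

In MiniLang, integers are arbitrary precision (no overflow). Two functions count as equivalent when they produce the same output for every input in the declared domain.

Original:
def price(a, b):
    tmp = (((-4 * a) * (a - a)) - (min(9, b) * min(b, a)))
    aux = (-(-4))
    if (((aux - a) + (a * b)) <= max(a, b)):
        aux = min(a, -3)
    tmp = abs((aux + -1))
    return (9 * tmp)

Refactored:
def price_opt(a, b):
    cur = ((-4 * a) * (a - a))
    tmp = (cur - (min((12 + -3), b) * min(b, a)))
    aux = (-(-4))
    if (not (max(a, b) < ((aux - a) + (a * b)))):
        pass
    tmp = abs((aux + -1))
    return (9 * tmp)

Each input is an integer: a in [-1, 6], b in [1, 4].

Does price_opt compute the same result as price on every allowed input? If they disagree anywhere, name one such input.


These are not equivalent — on a=-1, b=3 the outputs split (36 vs 27).
price: tmp = 3; aux = 4; (((aux - a) + (a * b)) <= max(a, b)) -> true; aux = -3; tmp = 4; return 36
price_opt: cur = 0; tmp = 3; aux = 4; (not (max(a, b) < ((aux - a) + (a * b)))) -> true; tmp = 3; return 27
verdict: not equivalent; witness: a=-1, b=3


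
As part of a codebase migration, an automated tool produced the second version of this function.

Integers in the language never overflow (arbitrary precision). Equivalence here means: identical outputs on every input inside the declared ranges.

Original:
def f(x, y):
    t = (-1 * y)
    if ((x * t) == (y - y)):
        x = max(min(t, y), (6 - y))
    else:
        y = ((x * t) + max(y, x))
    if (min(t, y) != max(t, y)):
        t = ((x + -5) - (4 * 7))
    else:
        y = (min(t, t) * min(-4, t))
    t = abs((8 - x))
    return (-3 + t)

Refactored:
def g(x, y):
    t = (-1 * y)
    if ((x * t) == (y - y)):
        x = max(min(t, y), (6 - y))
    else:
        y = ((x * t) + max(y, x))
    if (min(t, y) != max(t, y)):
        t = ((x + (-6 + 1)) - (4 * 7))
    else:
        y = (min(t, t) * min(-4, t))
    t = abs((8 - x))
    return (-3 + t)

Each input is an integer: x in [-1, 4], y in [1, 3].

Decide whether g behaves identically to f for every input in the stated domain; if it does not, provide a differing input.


Differences: arithmetic usage differs; and constant usage differs — yet all 18 inputs agree.
verdict: equivalent


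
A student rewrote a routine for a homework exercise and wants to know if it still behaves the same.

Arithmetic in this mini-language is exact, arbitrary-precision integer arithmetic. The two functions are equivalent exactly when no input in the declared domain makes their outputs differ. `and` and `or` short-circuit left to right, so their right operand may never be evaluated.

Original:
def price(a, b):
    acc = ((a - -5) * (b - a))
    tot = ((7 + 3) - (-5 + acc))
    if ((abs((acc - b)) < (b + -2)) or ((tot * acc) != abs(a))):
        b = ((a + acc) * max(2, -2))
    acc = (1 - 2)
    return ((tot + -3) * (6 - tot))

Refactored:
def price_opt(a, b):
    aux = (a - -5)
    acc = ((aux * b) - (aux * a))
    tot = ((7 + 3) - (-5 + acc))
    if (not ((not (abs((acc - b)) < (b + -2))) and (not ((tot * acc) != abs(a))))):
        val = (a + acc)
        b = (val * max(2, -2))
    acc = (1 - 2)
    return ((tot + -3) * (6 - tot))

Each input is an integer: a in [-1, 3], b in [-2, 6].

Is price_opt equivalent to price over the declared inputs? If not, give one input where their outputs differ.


The two are interchangeable: statement counts differ; also boolean connective usage differs; also local variable names differ; also arithmetic usage differs, and every declared input agrees.
One worked example (a=2, b=-1) — price: acc = -21; tot = 36; ((abs((acc - b)) < (b + -2)) or ((tot * acc) != abs(a))) -> true; b = -38; acc = -1; return -990; price_opt: aux = 7; acc = -21; tot = 36; (not ((not (abs((acc - b)) < (b + -2))) and (not ((tot * acc) != abs(a))))) -> true; val = -19; b = -38; acc = -1; return -990; agreement on -990.
Sweeping the whole domain (45 inputs) finds no disagreement.
verdict: equivalent


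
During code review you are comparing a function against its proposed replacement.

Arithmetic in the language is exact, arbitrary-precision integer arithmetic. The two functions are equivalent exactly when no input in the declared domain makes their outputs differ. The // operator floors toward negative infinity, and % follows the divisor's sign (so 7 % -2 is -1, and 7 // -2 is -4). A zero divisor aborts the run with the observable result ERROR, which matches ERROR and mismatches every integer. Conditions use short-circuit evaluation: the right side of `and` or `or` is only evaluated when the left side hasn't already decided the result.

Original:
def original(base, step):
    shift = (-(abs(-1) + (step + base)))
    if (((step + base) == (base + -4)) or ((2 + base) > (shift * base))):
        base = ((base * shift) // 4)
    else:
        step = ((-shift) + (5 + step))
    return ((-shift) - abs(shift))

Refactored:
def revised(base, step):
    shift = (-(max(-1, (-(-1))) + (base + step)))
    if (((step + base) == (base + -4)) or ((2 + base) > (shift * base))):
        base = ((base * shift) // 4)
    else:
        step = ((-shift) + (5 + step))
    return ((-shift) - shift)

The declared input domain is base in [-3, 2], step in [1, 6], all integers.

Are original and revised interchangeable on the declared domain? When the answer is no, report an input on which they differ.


There is a counterexample at base=-3, step=3: 0 on one side, 2 on the other.
original: shift := -1 | (((step + base) == (base + -4)) or ((2 + base) > (shift * base))): false | step := 9 | result 0
revised: shift := -1 | (((step + base) == (base + -4)) or ((2 + base) > (shift * base))): false | step := 9 | result 2
verdict: not equivalent; witness: base=-3, step=3


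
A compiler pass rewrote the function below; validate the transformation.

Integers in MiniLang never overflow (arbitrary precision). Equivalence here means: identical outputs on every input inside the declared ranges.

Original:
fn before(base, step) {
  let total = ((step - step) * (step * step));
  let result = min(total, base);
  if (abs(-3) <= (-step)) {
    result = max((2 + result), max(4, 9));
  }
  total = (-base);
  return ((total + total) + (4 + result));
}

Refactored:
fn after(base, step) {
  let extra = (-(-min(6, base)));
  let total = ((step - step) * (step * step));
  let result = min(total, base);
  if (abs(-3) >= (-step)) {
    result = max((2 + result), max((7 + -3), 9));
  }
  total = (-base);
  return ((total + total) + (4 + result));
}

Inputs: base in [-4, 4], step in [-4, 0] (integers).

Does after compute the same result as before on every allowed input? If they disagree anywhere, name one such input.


Try base=-4, step=-4.
before: total = 0; result = -4; (abs(-3) <= (-step)) -> true; result = 9; total = 4; return 21
after: extra = -4; total = 0; result = -4; (abs(-3) >= (-step)) -> false; total = 4; return 8
21 and 8 differ, so these are not the same function on this domain.
verdict: not equivalent; witness: base=-4, step=-4


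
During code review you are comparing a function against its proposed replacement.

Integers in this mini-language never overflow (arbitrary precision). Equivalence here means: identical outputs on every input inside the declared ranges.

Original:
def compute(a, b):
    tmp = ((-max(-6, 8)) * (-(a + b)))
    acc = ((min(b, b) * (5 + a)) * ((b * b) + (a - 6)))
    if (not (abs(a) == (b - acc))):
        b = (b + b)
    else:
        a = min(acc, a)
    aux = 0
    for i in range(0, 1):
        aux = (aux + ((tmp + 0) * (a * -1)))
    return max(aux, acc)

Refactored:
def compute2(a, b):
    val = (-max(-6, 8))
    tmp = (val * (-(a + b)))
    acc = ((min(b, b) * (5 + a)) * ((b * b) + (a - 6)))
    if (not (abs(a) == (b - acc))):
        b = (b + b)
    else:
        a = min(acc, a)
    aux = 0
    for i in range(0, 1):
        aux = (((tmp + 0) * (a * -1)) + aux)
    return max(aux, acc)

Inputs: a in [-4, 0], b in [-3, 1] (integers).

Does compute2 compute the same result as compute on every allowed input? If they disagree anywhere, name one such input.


This is a faithful refactor — statement counts differ; and local variable names differ, but the computed results match everywhere.
As a probe, take a=-1, b=-2: compute runs tmp=-24, then acc=24, then (not (abs(a) == (b - acc))) is true, then b=-4, then aux=0, then (i=0), then aux=-24, then returns 24; compute2 runs val=-8, then tmp=-24, then acc=24, then (not (abs(a) == (b - acc))) is true, then b=-4, then aux=0, then (i=0), then aux=-24, then returns 24; both end at 24.
An exhaustive pass over the 25 declared inputs shows identical outputs.
verdict: equivalent


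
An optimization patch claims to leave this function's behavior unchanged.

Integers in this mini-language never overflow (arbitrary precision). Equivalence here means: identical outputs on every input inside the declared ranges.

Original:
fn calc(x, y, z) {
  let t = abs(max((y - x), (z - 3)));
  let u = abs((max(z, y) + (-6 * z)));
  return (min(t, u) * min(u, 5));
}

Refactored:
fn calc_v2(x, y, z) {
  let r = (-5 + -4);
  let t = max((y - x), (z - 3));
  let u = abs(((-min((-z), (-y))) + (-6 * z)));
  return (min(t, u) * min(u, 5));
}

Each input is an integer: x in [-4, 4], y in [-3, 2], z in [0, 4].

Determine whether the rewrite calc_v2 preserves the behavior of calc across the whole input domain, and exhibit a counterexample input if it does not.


Try x=-2, y=-3, z=1.
calc: t := 1 | u := 5 | result 5
calc_v2: r := -9 | t := -1 | u := 5 | result -5
5 != -5, so the rewrite changes behavior.
verdict: not equivalent; witness: x=-2, y=-3, z=1


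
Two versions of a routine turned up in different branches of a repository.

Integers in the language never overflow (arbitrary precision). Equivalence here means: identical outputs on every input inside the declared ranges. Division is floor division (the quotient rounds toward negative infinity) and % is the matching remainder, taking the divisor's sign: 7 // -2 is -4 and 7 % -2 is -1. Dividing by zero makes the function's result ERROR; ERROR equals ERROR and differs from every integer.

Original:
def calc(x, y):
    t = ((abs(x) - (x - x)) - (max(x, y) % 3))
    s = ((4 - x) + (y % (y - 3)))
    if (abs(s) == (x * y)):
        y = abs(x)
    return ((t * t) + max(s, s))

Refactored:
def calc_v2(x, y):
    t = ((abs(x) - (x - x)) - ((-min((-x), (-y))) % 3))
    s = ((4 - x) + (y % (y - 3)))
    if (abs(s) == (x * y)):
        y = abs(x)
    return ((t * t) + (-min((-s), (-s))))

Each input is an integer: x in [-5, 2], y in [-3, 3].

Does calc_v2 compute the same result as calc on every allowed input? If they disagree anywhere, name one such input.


Although min/max/abs usage differs, 56/56 inputs agree.
verdict: equivalent


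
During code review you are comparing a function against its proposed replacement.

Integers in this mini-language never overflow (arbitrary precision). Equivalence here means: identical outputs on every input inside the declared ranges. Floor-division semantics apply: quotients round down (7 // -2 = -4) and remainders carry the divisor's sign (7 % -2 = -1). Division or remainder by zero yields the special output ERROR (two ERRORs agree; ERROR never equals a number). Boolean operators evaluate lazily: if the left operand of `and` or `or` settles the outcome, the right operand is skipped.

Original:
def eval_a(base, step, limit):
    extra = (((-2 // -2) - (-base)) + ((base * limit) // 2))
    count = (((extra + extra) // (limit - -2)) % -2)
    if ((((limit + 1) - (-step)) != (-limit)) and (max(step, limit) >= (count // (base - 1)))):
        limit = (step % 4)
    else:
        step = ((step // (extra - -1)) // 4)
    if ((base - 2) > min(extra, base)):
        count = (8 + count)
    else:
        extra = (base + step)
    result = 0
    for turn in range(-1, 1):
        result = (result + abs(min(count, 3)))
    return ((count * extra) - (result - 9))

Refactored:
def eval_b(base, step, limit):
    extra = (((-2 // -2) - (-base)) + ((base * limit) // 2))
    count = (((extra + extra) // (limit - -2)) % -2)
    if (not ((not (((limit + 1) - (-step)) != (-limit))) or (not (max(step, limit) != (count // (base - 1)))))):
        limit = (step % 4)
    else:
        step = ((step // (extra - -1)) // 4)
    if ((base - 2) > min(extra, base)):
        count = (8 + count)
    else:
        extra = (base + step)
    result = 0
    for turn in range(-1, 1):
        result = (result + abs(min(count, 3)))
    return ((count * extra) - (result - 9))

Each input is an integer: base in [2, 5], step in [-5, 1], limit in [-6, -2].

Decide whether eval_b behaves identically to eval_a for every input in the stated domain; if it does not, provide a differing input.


There is a counterexample at base=2, step=-5, limit=-4: ERROR on one side, -4 on the other.
eval_a: extra=-1, then count=-1, then ((((limit + 1) - (-step)) != (-limit)) and (max(step, limit) >= (count // (base - 1)))) is false, then a zero divisor aborts: ERROR
eval_b: extra=-1, then count=-1, then (not ((not (((limit + 1) - (-step)) != (-limit))) or (not (max(step, limit) != (count // (base - 1)))))) is true, then limit=3, then ((base - 2) > min(extra, base)) is true, then count=7, then result=0, then (turn=-1), then result=3, then (turn=0), then result=6, then returns -4
verdict: not equivalent; witness: base=2, step=-5, limit=-4


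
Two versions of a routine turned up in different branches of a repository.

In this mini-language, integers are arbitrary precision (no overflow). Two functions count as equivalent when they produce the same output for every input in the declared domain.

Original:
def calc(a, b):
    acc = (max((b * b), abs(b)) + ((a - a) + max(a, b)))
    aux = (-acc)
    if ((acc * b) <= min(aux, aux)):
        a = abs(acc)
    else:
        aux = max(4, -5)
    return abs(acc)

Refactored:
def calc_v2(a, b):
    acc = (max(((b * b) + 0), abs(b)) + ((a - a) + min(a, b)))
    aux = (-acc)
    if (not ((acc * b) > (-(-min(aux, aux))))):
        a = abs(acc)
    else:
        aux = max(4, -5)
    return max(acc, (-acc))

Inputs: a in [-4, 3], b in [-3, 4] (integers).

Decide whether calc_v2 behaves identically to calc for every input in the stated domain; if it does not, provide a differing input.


Try a=-4, b=-3.
calc: acc becomes 6; next aux becomes -6; next ((acc * b) <= min(aux, aux)) evaluates to true; next a becomes 6; next final value 6
calc_v2: acc becomes 5; next aux becomes -5; next (not ((acc * b) > (-(-min(aux, aux))))) evaluates to true; next a becomes 5; next final value 5
6 vs 5 — the two versions disagree here.
verdict: not equivalent; witness: a=-4, b=-3


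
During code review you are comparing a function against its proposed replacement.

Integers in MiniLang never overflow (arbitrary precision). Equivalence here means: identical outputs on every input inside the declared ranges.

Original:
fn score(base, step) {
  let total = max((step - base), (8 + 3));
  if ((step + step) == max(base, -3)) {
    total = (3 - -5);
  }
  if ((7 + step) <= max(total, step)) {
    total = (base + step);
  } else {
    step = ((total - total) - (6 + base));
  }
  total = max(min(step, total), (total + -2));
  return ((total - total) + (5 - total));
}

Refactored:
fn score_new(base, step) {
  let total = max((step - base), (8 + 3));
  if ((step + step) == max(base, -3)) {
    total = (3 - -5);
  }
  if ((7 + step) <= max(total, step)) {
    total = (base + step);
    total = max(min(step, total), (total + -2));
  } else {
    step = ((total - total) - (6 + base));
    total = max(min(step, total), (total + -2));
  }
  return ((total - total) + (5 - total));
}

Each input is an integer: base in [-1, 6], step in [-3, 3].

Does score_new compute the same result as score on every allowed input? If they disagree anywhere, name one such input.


Behavior is preserved: although arithmetic usage differs, plus constant usage differs, plus min/max/abs usage differs, plus statement counts differ, the outputs never diverge.
Spot check at base=4, step=3 — score: total := 11 | ((step + step) == max(base, -3)): false | ((7 + step) <= max(total, step)): true | total := 7 | total := 5 | result 0. score_new: total := 11 | ((step + step) == max(base, -3)): false | ((7 + step) <= max(total, step)): true | total := 7 | total := 5 | result 0. Both give 0.
An exhaustive pass over the 56 declared inputs shows identical outputs.
verdict: equivalent


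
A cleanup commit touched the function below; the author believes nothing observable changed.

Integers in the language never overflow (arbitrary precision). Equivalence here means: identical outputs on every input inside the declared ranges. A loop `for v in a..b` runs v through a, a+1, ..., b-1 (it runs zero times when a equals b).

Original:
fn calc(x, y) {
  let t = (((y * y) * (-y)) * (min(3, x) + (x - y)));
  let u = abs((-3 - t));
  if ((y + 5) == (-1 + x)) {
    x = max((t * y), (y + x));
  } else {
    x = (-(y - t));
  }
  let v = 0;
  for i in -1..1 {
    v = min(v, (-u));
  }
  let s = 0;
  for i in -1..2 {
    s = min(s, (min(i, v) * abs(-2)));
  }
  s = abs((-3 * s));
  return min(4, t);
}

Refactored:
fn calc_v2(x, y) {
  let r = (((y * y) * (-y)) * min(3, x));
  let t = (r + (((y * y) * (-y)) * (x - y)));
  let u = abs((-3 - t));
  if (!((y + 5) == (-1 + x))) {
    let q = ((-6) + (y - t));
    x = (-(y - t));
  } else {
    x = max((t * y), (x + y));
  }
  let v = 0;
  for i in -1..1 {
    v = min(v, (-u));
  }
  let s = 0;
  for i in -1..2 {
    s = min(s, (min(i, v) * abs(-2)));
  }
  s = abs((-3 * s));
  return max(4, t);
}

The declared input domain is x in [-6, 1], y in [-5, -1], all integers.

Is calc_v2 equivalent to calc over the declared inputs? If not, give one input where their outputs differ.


x=-6, y=-5 yields -875 from calc but 4 from calc_v2.
verdict: not equivalent; witness: x=-6, y=-5
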